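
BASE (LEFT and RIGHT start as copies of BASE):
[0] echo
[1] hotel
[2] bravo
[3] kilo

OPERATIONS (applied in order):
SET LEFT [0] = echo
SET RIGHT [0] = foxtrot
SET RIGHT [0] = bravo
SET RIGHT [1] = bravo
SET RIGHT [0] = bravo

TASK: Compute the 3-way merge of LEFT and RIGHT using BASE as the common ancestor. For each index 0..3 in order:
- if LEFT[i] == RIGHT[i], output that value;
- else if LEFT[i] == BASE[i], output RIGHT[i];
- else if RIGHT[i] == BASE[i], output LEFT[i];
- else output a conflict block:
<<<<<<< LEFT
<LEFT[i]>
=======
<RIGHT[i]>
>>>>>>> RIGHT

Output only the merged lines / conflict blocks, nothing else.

Final LEFT:  [echo, hotel, bravo, kilo]
Final RIGHT: [bravo, bravo, bravo, kilo]
i=0: L=echo=BASE, R=bravo -> take RIGHT -> bravo
i=1: L=hotel=BASE, R=bravo -> take RIGHT -> bravo
i=2: L=bravo R=bravo -> agree -> bravo
i=3: L=kilo R=kilo -> agree -> kilo

Answer: bravo
bravo
bravo
kilo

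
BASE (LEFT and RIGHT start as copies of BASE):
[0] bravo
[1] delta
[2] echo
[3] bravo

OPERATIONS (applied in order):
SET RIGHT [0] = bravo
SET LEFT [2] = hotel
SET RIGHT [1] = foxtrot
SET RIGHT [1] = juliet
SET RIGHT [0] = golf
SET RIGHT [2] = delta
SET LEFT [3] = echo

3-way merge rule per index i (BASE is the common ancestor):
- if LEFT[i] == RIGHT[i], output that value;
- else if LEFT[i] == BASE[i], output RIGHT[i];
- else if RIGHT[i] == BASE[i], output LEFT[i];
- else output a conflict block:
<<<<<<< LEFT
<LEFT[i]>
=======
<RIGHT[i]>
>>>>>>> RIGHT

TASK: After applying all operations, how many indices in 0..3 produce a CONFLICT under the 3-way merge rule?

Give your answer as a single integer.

Final LEFT:  [bravo, delta, hotel, echo]
Final RIGHT: [golf, juliet, delta, bravo]
i=0: L=bravo=BASE, R=golf -> take RIGHT -> golf
i=1: L=delta=BASE, R=juliet -> take RIGHT -> juliet
i=2: BASE=echo L=hotel R=delta all differ -> CONFLICT
i=3: L=echo, R=bravo=BASE -> take LEFT -> echo
Conflict count: 1

Answer: 1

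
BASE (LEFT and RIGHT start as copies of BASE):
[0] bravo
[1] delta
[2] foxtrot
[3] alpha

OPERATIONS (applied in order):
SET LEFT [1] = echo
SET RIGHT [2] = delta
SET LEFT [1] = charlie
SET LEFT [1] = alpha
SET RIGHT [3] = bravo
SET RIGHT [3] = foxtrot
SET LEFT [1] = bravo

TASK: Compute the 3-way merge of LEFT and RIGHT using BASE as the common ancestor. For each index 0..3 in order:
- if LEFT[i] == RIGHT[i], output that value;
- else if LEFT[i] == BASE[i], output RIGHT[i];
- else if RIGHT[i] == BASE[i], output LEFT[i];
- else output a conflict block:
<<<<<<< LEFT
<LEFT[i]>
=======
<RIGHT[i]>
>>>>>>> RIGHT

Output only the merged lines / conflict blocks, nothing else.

Answer: bravo
bravo
delta
foxtrot

Derivation:
Final LEFT:  [bravo, bravo, foxtrot, alpha]
Final RIGHT: [bravo, delta, delta, foxtrot]
i=0: L=bravo R=bravo -> agree -> bravo
i=1: L=bravo, R=delta=BASE -> take LEFT -> bravo
i=2: L=foxtrot=BASE, R=delta -> take RIGHT -> delta
i=3: L=alpha=BASE, R=foxtrot -> take RIGHT -> foxtrot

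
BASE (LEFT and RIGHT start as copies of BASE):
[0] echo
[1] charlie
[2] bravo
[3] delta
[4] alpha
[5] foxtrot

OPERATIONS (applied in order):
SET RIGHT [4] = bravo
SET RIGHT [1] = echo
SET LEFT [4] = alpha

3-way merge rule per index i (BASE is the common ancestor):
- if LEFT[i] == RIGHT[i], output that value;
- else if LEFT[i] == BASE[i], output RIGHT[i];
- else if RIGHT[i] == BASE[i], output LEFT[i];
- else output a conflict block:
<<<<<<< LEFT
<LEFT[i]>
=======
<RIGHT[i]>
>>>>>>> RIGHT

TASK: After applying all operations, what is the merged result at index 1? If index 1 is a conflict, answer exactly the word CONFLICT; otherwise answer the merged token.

Answer: echo

Derivation:
Final LEFT:  [echo, charlie, bravo, delta, alpha, foxtrot]
Final RIGHT: [echo, echo, bravo, delta, bravo, foxtrot]
i=0: L=echo R=echo -> agree -> echo
i=1: L=charlie=BASE, R=echo -> take RIGHT -> echo
i=2: L=bravo R=bravo -> agree -> bravo
i=3: L=delta R=delta -> agree -> delta
i=4: L=alpha=BASE, R=bravo -> take RIGHT -> bravo
i=5: L=foxtrot R=foxtrot -> agree -> foxtrot
Index 1 -> echo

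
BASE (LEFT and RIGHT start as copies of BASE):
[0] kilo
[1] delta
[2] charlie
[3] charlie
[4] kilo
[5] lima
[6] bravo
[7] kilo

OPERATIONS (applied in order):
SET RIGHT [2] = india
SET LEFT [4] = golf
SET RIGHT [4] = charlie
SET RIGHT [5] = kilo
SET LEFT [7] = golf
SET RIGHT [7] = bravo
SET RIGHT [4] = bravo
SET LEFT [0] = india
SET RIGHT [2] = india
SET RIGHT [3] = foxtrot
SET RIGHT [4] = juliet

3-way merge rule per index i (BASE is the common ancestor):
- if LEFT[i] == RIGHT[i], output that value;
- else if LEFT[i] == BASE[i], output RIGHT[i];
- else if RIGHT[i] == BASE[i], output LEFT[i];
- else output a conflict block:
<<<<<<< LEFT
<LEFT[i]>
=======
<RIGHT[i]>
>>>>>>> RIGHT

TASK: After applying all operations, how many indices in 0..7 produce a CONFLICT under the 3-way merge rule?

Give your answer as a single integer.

Answer: 2

Derivation:
Final LEFT:  [india, delta, charlie, charlie, golf, lima, bravo, golf]
Final RIGHT: [kilo, delta, india, foxtrot, juliet, kilo, bravo, bravo]
i=0: L=india, R=kilo=BASE -> take LEFT -> india
i=1: L=delta R=delta -> agree -> delta
i=2: L=charlie=BASE, R=india -> take RIGHT -> india
i=3: L=charlie=BASE, R=foxtrot -> take RIGHT -> foxtrot
i=4: BASE=kilo L=golf R=juliet all differ -> CONFLICT
i=5: L=lima=BASE, R=kilo -> take RIGHT -> kilo
i=6: L=bravo R=bravo -> agree -> bravo
i=7: BASE=kilo L=golf R=bravo all differ -> CONFLICT
Conflict count: 2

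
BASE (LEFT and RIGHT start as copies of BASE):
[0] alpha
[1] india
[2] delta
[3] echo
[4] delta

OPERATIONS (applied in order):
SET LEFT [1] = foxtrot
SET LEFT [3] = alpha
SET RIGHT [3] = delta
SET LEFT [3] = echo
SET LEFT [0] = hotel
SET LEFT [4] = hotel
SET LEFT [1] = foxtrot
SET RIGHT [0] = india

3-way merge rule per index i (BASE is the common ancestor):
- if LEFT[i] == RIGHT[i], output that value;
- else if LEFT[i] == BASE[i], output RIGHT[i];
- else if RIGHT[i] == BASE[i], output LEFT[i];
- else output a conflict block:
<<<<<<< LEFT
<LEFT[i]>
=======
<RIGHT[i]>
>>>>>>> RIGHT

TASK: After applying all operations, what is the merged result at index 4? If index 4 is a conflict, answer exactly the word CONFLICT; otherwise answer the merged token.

Final LEFT:  [hotel, foxtrot, delta, echo, hotel]
Final RIGHT: [india, india, delta, delta, delta]
i=0: BASE=alpha L=hotel R=india all differ -> CONFLICT
i=1: L=foxtrot, R=india=BASE -> take LEFT -> foxtrot
i=2: L=delta R=delta -> agree -> delta
i=3: L=echo=BASE, R=delta -> take RIGHT -> delta
i=4: L=hotel, R=delta=BASE -> take LEFT -> hotel
Index 4 -> hotel

Answer: hotel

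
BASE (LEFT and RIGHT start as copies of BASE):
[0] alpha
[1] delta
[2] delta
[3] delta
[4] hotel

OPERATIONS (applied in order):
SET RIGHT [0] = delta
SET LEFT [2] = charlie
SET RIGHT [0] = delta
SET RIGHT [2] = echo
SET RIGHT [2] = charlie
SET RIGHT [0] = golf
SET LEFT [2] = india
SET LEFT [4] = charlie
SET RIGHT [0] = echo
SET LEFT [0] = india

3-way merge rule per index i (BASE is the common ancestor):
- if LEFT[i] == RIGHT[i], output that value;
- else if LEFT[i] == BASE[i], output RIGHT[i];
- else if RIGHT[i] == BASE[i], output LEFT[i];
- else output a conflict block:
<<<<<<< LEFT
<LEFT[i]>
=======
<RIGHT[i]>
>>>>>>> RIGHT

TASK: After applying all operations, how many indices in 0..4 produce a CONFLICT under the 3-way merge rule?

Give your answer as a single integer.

Final LEFT:  [india, delta, india, delta, charlie]
Final RIGHT: [echo, delta, charlie, delta, hotel]
i=0: BASE=alpha L=india R=echo all differ -> CONFLICT
i=1: L=delta R=delta -> agree -> delta
i=2: BASE=delta L=india R=charlie all differ -> CONFLICT
i=3: L=delta R=delta -> agree -> delta
i=4: L=charlie, R=hotel=BASE -> take LEFT -> charlie
Conflict count: 2

Answer: 2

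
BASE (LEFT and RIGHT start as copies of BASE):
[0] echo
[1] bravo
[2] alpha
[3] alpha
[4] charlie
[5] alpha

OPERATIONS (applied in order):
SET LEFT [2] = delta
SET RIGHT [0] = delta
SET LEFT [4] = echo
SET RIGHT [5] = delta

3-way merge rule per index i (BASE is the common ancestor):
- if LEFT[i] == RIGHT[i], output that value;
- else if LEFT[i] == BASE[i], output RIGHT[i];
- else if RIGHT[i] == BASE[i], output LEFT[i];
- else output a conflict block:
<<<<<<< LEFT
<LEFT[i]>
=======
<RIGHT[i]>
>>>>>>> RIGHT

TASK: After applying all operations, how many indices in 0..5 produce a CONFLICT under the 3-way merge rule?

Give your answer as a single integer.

Final LEFT:  [echo, bravo, delta, alpha, echo, alpha]
Final RIGHT: [delta, bravo, alpha, alpha, charlie, delta]
i=0: L=echo=BASE, R=delta -> take RIGHT -> delta
i=1: L=bravo R=bravo -> agree -> bravo
i=2: L=delta, R=alpha=BASE -> take LEFT -> delta
i=3: L=alpha R=alpha -> agree -> alpha
i=4: L=echo, R=charlie=BASE -> take LEFT -> echo
i=5: L=alpha=BASE, R=delta -> take RIGHT -> delta
Conflict count: 0

Answer: 0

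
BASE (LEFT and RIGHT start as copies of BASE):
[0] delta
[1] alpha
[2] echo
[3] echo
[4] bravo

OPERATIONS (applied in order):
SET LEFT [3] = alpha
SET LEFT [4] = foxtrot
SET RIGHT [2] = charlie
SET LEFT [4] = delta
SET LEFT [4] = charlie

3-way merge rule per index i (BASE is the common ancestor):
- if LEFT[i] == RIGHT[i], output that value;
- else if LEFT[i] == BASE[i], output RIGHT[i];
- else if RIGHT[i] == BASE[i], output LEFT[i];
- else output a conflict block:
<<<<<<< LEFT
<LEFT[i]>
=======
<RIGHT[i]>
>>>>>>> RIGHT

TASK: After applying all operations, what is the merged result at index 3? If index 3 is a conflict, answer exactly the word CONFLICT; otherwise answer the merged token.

Answer: alpha

Derivation:
Final LEFT:  [delta, alpha, echo, alpha, charlie]
Final RIGHT: [delta, alpha, charlie, echo, bravo]
i=0: L=delta R=delta -> agree -> delta
i=1: L=alpha R=alpha -> agree -> alpha
i=2: L=echo=BASE, R=charlie -> take RIGHT -> charlie
i=3: L=alpha, R=echo=BASE -> take LEFT -> alpha
i=4: L=charlie, R=bravo=BASE -> take LEFT -> charlie
Index 3 -> alpha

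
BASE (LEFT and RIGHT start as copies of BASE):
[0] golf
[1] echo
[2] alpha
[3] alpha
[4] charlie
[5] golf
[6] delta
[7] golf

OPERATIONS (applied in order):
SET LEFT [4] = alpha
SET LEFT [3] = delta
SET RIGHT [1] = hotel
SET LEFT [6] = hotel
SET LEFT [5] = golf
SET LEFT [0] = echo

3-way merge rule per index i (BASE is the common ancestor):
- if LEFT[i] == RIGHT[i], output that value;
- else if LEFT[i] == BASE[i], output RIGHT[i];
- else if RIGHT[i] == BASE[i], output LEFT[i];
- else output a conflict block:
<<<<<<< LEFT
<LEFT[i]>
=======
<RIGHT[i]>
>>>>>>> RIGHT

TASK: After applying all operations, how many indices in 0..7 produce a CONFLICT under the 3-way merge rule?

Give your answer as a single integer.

Answer: 0

Derivation:
Final LEFT:  [echo, echo, alpha, delta, alpha, golf, hotel, golf]
Final RIGHT: [golf, hotel, alpha, alpha, charlie, golf, delta, golf]
i=0: L=echo, R=golf=BASE -> take LEFT -> echo
i=1: L=echo=BASE, R=hotel -> take RIGHT -> hotel
i=2: L=alpha R=alpha -> agree -> alpha
i=3: L=delta, R=alpha=BASE -> take LEFT -> delta
i=4: L=alpha, R=charlie=BASE -> take LEFT -> alpha
i=5: L=golf R=golf -> agree -> golf
i=6: L=hotel, R=delta=BASE -> take LEFT -> hotel
i=7: L=golf R=golf -> agree -> golf
Conflict count: 0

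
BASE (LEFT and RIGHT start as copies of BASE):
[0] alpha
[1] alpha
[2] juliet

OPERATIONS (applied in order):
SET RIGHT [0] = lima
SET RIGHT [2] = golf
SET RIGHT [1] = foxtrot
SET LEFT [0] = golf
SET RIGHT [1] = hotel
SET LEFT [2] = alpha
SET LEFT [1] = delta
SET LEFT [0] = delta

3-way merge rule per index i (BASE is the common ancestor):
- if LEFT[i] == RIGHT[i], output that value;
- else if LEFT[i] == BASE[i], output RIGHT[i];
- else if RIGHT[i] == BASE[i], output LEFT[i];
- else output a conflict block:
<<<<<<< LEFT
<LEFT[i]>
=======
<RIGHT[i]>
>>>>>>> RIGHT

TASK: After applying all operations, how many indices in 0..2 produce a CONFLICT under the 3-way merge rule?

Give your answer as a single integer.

Answer: 3

Derivation:
Final LEFT:  [delta, delta, alpha]
Final RIGHT: [lima, hotel, golf]
i=0: BASE=alpha L=delta R=lima all differ -> CONFLICT
i=1: BASE=alpha L=delta R=hotel all differ -> CONFLICT
i=2: BASE=juliet L=alpha R=golf all differ -> CONFLICT
Conflict count: 3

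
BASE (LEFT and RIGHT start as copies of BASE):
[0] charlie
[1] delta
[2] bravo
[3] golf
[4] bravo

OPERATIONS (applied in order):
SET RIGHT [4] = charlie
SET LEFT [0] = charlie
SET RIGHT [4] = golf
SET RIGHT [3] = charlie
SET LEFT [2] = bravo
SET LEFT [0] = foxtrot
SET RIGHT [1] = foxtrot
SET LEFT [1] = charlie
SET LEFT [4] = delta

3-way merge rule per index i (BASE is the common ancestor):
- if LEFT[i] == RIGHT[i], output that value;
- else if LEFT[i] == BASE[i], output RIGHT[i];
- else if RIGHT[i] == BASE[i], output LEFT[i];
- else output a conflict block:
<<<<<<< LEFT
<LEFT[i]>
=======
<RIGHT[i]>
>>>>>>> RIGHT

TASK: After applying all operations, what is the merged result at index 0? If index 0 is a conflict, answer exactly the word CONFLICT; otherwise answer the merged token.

Final LEFT:  [foxtrot, charlie, bravo, golf, delta]
Final RIGHT: [charlie, foxtrot, bravo, charlie, golf]
i=0: L=foxtrot, R=charlie=BASE -> take LEFT -> foxtrot
i=1: BASE=delta L=charlie R=foxtrot all differ -> CONFLICT
i=2: L=bravo R=bravo -> agree -> bravo
i=3: L=golf=BASE, R=charlie -> take RIGHT -> charlie
i=4: BASE=bravo L=delta R=golf all differ -> CONFLICT
Index 0 -> foxtrot

Answer: foxtrot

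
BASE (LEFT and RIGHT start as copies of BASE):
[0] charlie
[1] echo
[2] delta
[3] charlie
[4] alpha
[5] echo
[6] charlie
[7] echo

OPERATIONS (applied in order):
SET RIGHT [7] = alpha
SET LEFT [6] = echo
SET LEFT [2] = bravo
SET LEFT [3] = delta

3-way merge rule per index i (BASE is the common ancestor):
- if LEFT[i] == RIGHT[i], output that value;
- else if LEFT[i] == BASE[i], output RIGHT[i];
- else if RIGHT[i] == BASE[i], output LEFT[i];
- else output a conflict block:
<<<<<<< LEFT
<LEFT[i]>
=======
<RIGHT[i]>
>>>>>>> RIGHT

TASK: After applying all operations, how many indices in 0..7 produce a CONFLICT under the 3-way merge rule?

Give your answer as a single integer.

Final LEFT:  [charlie, echo, bravo, delta, alpha, echo, echo, echo]
Final RIGHT: [charlie, echo, delta, charlie, alpha, echo, charlie, alpha]
i=0: L=charlie R=charlie -> agree -> charlie
i=1: L=echo R=echo -> agree -> echo
i=2: L=bravo, R=delta=BASE -> take LEFT -> bravo
i=3: L=delta, R=charlie=BASE -> take LEFT -> delta
i=4: L=alpha R=alpha -> agree -> alpha
i=5: L=echo R=echo -> agree -> echo
i=6: L=echo, R=charlie=BASE -> take LEFT -> echo
i=7: L=echo=BASE, R=alpha -> take RIGHT -> alpha
Conflict count: 0

Answer: 0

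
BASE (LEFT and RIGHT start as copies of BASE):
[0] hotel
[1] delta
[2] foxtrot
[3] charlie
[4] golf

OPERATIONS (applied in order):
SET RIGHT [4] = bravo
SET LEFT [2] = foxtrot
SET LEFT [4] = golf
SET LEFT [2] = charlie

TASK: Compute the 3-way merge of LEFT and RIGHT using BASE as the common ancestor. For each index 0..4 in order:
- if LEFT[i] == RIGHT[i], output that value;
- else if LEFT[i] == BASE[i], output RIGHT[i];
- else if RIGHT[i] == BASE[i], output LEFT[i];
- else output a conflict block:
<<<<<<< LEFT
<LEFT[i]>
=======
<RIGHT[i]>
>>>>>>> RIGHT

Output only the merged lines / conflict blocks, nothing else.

Final LEFT:  [hotel, delta, charlie, charlie, golf]
Final RIGHT: [hotel, delta, foxtrot, charlie, bravo]
i=0: L=hotel R=hotel -> agree -> hotel
i=1: L=delta R=delta -> agree -> delta
i=2: L=charlie, R=foxtrot=BASE -> take LEFT -> charlie
i=3: L=charlie R=charlie -> agree -> charlie
i=4: L=golf=BASE, R=bravo -> take RIGHT -> bravo

Answer: hotel
delta
charlie
charlie
bravo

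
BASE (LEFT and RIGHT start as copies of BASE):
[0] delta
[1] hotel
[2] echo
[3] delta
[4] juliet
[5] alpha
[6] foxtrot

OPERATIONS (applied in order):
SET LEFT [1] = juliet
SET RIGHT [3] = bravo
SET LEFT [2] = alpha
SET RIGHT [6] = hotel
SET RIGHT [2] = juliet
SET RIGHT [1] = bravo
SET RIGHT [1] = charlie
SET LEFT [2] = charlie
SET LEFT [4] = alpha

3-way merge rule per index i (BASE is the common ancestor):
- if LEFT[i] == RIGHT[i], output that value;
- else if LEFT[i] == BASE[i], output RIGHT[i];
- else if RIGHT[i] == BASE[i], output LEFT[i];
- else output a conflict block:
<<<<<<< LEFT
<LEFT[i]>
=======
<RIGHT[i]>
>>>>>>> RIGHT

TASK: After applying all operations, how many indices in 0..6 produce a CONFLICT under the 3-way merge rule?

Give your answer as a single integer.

Final LEFT:  [delta, juliet, charlie, delta, alpha, alpha, foxtrot]
Final RIGHT: [delta, charlie, juliet, bravo, juliet, alpha, hotel]
i=0: L=delta R=delta -> agree -> delta
i=1: BASE=hotel L=juliet R=charlie all differ -> CONFLICT
i=2: BASE=echo L=charlie R=juliet all differ -> CONFLICT
i=3: L=delta=BASE, R=bravo -> take RIGHT -> bravo
i=4: L=alpha, R=juliet=BASE -> take LEFT -> alpha
i=5: L=alpha R=alpha -> agree -> alpha
i=6: L=foxtrot=BASE, R=hotel -> take RIGHT -> hotel
Conflict count: 2

Answer: 2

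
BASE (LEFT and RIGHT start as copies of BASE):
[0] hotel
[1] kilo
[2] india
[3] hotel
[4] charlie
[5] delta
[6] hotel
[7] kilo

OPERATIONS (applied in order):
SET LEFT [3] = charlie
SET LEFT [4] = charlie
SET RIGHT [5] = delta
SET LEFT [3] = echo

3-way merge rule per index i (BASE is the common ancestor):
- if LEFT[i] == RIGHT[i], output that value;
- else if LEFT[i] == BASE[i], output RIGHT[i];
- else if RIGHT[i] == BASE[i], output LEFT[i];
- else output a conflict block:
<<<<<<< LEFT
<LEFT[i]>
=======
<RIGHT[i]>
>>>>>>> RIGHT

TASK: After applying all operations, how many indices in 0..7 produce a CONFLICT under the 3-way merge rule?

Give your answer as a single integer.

Final LEFT:  [hotel, kilo, india, echo, charlie, delta, hotel, kilo]
Final RIGHT: [hotel, kilo, india, hotel, charlie, delta, hotel, kilo]
i=0: L=hotel R=hotel -> agree -> hotel
i=1: L=kilo R=kilo -> agree -> kilo
i=2: L=india R=india -> agree -> india
i=3: L=echo, R=hotel=BASE -> take LEFT -> echo
i=4: L=charlie R=charlie -> agree -> charlie
i=5: L=delta R=delta -> agree -> delta
i=6: L=hotel R=hotel -> agree -> hotel
i=7: L=kilo R=kilo -> agree -> kilo
Conflict count: 0

Answer: 0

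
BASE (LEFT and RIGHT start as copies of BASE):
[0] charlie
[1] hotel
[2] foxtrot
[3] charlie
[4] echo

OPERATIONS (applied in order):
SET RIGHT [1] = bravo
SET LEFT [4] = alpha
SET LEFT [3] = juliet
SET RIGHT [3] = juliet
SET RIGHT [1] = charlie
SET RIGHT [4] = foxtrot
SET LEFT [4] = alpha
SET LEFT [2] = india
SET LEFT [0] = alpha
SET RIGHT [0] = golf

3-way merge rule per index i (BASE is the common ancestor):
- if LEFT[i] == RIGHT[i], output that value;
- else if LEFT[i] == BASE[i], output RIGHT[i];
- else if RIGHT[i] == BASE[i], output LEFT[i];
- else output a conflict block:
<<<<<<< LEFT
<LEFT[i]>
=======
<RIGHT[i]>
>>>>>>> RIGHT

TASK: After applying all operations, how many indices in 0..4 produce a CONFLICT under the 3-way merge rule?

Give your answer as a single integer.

Answer: 2

Derivation:
Final LEFT:  [alpha, hotel, india, juliet, alpha]
Final RIGHT: [golf, charlie, foxtrot, juliet, foxtrot]
i=0: BASE=charlie L=alpha R=golf all differ -> CONFLICT
i=1: L=hotel=BASE, R=charlie -> take RIGHT -> charlie
i=2: L=india, R=foxtrot=BASE -> take LEFT -> india
i=3: L=juliet R=juliet -> agree -> juliet
i=4: BASE=echo L=alpha R=foxtrot all differ -> CONFLICT
Conflict count: 2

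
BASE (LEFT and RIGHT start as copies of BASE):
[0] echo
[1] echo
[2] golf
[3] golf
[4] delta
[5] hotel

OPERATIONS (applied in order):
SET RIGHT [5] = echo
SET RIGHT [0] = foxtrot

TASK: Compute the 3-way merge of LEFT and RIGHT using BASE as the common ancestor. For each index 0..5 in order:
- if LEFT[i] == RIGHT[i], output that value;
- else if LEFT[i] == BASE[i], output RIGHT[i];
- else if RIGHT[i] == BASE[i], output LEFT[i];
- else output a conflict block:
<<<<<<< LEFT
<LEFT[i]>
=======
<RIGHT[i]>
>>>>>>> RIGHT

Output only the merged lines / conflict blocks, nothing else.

Answer: foxtrot
echo
golf
golf
delta
echo

Derivation:
Final LEFT:  [echo, echo, golf, golf, delta, hotel]
Final RIGHT: [foxtrot, echo, golf, golf, delta, echo]
i=0: L=echo=BASE, R=foxtrot -> take RIGHT -> foxtrot
i=1: L=echo R=echo -> agree -> echo
i=2: L=golf R=golf -> agree -> golf
i=3: L=golf R=golf -> agree -> golf
i=4: L=delta R=delta -> agree -> delta
i=5: L=hotel=BASE, R=echo -> take RIGHT -> echo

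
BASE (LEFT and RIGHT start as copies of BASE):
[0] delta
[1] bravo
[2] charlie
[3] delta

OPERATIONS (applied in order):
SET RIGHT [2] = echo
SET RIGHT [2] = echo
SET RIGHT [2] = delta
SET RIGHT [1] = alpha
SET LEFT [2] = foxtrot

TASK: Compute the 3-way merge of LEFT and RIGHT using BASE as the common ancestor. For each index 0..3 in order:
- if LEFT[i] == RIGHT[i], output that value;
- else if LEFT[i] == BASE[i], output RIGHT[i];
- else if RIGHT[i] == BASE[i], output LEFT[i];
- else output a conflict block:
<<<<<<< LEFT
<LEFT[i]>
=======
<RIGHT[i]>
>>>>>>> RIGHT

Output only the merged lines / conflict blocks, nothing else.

Answer: delta
alpha
<<<<<<< LEFT
foxtrot
=======
delta
>>>>>>> RIGHT
delta

Derivation:
Final LEFT:  [delta, bravo, foxtrot, delta]
Final RIGHT: [delta, alpha, delta, delta]
i=0: L=delta R=delta -> agree -> delta
i=1: L=bravo=BASE, R=alpha -> take RIGHT -> alpha
i=2: BASE=charlie L=foxtrot R=delta all differ -> CONFLICT
i=3: L=delta R=delta -> agree -> delta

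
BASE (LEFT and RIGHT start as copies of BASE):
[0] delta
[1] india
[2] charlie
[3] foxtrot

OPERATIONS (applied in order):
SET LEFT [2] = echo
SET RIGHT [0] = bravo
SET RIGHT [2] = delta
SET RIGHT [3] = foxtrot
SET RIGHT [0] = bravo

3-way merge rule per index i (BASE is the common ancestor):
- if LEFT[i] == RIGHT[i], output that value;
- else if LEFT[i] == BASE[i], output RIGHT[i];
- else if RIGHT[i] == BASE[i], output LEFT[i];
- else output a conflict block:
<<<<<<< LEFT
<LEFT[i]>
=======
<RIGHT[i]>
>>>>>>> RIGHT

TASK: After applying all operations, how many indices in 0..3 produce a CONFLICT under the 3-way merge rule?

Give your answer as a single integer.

Answer: 1

Derivation:
Final LEFT:  [delta, india, echo, foxtrot]
Final RIGHT: [bravo, india, delta, foxtrot]
i=0: L=delta=BASE, R=bravo -> take RIGHT -> bravo
i=1: L=india R=india -> agree -> india
i=2: BASE=charlie L=echo R=delta all differ -> CONFLICT
i=3: L=foxtrot R=foxtrot -> agree -> foxtrot
Conflict count: 1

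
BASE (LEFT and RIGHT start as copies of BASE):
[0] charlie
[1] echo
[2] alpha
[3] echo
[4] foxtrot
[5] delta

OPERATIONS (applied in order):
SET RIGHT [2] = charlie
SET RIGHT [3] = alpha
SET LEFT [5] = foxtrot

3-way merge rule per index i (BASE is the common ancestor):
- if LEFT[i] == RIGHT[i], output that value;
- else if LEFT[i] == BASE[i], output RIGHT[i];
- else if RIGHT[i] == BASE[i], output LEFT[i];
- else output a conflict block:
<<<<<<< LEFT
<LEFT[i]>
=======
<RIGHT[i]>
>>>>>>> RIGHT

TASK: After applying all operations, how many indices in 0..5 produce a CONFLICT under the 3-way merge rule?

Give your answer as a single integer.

Answer: 0

Derivation:
Final LEFT:  [charlie, echo, alpha, echo, foxtrot, foxtrot]
Final RIGHT: [charlie, echo, charlie, alpha, foxtrot, delta]
i=0: L=charlie R=charlie -> agree -> charlie
i=1: L=echo R=echo -> agree -> echo
i=2: L=alpha=BASE, R=charlie -> take RIGHT -> charlie
i=3: L=echo=BASE, R=alpha -> take RIGHT -> alpha
i=4: L=foxtrot R=foxtrot -> agree -> foxtrot
i=5: L=foxtrot, R=delta=BASE -> take LEFT -> foxtrot
Conflict count: 0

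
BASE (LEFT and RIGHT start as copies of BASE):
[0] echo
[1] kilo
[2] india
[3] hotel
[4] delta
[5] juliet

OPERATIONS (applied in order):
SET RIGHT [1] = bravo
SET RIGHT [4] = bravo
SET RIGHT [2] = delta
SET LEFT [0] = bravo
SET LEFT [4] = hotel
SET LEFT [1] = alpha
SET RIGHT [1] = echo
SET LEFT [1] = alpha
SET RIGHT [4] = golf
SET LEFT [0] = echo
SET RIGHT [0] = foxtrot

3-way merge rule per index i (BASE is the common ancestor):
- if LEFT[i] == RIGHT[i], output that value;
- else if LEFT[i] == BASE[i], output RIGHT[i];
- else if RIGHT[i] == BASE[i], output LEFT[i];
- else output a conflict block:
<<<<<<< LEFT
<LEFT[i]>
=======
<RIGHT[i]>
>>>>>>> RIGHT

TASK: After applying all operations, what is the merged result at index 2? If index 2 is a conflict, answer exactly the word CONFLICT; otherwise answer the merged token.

Final LEFT:  [echo, alpha, india, hotel, hotel, juliet]
Final RIGHT: [foxtrot, echo, delta, hotel, golf, juliet]
i=0: L=echo=BASE, R=foxtrot -> take RIGHT -> foxtrot
i=1: BASE=kilo L=alpha R=echo all differ -> CONFLICT
i=2: L=india=BASE, R=delta -> take RIGHT -> delta
i=3: L=hotel R=hotel -> agree -> hotel
i=4: BASE=delta L=hotel R=golf all differ -> CONFLICT
i=5: L=juliet R=juliet -> agree -> juliet
Index 2 -> delta

Answer: delta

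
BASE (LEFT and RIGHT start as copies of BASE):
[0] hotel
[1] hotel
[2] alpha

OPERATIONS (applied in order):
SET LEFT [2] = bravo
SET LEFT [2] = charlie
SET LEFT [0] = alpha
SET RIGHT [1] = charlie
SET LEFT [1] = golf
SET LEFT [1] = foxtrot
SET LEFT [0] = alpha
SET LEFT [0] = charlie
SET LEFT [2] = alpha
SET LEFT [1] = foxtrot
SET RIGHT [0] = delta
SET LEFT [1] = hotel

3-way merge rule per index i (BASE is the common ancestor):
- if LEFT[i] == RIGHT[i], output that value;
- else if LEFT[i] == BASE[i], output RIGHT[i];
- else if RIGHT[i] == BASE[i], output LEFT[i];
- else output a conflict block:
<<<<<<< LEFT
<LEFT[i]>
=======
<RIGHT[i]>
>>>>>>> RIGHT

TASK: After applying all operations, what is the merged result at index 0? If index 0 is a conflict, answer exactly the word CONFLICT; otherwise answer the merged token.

Final LEFT:  [charlie, hotel, alpha]
Final RIGHT: [delta, charlie, alpha]
i=0: BASE=hotel L=charlie R=delta all differ -> CONFLICT
i=1: L=hotel=BASE, R=charlie -> take RIGHT -> charlie
i=2: L=alpha R=alpha -> agree -> alpha
Index 0 -> CONFLICT

Answer: CONFLICT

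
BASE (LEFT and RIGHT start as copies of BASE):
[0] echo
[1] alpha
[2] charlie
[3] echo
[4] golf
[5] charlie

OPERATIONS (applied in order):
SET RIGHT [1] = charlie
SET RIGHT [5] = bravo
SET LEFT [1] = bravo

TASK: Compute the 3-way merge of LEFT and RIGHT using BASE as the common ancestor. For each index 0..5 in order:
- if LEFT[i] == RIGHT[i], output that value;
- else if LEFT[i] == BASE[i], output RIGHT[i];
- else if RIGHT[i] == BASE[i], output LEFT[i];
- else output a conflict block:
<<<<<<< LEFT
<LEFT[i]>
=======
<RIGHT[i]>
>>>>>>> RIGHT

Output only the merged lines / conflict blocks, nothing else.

Final LEFT:  [echo, bravo, charlie, echo, golf, charlie]
Final RIGHT: [echo, charlie, charlie, echo, golf, bravo]
i=0: L=echo R=echo -> agree -> echo
i=1: BASE=alpha L=bravo R=charlie all differ -> CONFLICT
i=2: L=charlie R=charlie -> agree -> charlie
i=3: L=echo R=echo -> agree -> echo
i=4: L=golf R=golf -> agree -> golf
i=5: L=charlie=BASE, R=bravo -> take RIGHT -> bravo

Answer: echo
<<<<<<< LEFT
bravo
=======
charlie
>>>>>>> RIGHT
charlie
echo
golf
bravo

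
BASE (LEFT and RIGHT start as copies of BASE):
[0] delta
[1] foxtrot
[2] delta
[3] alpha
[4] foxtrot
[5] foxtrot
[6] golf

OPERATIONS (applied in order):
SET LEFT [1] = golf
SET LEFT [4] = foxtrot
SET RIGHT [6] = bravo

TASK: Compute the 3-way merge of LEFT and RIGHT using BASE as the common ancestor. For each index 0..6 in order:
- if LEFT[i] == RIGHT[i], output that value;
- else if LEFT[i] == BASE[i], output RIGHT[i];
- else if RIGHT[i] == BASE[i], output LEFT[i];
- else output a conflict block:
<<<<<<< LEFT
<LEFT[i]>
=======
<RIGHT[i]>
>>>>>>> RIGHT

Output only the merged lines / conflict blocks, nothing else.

Final LEFT:  [delta, golf, delta, alpha, foxtrot, foxtrot, golf]
Final RIGHT: [delta, foxtrot, delta, alpha, foxtrot, foxtrot, bravo]
i=0: L=delta R=delta -> agree -> delta
i=1: L=golf, R=foxtrot=BASE -> take LEFT -> golf
i=2: L=delta R=delta -> agree -> delta
i=3: L=alpha R=alpha -> agree -> alpha
i=4: L=foxtrot R=foxtrot -> agree -> foxtrot
i=5: L=foxtrot R=foxtrot -> agree -> foxtrot
i=6: L=golf=BASE, R=bravo -> take RIGHT -> bravo

Answer: delta
golf
delta
alpha
foxtrot
foxtrot
bravo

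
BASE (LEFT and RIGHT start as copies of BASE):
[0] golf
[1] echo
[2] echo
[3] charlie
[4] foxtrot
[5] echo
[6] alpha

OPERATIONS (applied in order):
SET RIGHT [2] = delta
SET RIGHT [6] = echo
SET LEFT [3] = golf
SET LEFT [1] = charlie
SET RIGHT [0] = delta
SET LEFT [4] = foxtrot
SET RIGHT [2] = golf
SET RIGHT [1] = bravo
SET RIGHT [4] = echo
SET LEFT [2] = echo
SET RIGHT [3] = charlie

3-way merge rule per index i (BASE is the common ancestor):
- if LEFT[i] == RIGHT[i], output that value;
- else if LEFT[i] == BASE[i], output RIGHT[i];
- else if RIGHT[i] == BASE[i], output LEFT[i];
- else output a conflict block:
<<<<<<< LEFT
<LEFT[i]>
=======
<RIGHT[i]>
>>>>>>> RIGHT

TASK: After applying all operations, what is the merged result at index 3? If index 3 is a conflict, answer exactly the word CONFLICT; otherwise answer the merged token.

Final LEFT:  [golf, charlie, echo, golf, foxtrot, echo, alpha]
Final RIGHT: [delta, bravo, golf, charlie, echo, echo, echo]
i=0: L=golf=BASE, R=delta -> take RIGHT -> delta
i=1: BASE=echo L=charlie R=bravo all differ -> CONFLICT
i=2: L=echo=BASE, R=golf -> take RIGHT -> golf
i=3: L=golf, R=charlie=BASE -> take LEFT -> golf
i=4: L=foxtrot=BASE, R=echo -> take RIGHT -> echo
i=5: L=echo R=echo -> agree -> echo
i=6: L=alpha=BASE, R=echo -> take RIGHT -> echo
Index 3 -> golf

Answer: golf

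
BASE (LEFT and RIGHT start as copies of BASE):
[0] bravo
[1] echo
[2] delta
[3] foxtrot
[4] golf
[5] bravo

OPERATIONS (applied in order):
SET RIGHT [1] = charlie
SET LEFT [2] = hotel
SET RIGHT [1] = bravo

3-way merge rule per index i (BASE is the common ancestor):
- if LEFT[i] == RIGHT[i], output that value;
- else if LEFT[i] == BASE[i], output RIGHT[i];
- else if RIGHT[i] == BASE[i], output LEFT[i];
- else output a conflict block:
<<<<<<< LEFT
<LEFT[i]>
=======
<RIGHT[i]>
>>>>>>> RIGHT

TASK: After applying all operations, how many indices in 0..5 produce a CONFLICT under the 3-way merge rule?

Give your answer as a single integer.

Answer: 0

Derivation:
Final LEFT:  [bravo, echo, hotel, foxtrot, golf, bravo]
Final RIGHT: [bravo, bravo, delta, foxtrot, golf, bravo]
i=0: L=bravo R=bravo -> agree -> bravo
i=1: L=echo=BASE, R=bravo -> take RIGHT -> bravo
i=2: L=hotel, R=delta=BASE -> take LEFT -> hotel
i=3: L=foxtrot R=foxtrot -> agree -> foxtrot
i=4: L=golf R=golf -> agree -> golf
i=5: L=bravo R=bravo -> agree -> bravo
Conflict count: 0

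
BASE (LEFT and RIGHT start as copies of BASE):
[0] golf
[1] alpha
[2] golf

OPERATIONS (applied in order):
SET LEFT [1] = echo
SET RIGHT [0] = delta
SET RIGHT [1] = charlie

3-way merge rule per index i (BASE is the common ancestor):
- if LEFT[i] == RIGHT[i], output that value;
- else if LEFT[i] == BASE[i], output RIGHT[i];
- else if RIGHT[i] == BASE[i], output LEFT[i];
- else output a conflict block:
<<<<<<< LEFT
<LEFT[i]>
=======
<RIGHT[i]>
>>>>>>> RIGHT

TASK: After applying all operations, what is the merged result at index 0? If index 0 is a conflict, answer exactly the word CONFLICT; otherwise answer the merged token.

Answer: delta

Derivation:
Final LEFT:  [golf, echo, golf]
Final RIGHT: [delta, charlie, golf]
i=0: L=golf=BASE, R=delta -> take RIGHT -> delta
i=1: BASE=alpha L=echo R=charlie all differ -> CONFLICT
i=2: L=golf R=golf -> agree -> golf
Index 0 -> delta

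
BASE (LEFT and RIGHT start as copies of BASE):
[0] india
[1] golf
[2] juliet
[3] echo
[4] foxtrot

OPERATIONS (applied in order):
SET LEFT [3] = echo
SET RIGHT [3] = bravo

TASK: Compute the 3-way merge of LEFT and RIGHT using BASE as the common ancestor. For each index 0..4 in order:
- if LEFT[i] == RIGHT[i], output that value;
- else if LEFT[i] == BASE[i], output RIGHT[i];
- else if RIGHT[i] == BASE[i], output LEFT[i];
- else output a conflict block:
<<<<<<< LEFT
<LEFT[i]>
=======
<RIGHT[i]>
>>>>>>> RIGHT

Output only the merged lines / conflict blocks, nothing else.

Answer: india
golf
juliet
bravo
foxtrot

Derivation:
Final LEFT:  [india, golf, juliet, echo, foxtrot]
Final RIGHT: [india, golf, juliet, bravo, foxtrot]
i=0: L=india R=india -> agree -> india
i=1: L=golf R=golf -> agree -> golf
i=2: L=juliet R=juliet -> agree -> juliet
i=3: L=echo=BASE, R=bravo -> take RIGHT -> bravo
i=4: L=foxtrot R=foxtrot -> agree -> foxtrot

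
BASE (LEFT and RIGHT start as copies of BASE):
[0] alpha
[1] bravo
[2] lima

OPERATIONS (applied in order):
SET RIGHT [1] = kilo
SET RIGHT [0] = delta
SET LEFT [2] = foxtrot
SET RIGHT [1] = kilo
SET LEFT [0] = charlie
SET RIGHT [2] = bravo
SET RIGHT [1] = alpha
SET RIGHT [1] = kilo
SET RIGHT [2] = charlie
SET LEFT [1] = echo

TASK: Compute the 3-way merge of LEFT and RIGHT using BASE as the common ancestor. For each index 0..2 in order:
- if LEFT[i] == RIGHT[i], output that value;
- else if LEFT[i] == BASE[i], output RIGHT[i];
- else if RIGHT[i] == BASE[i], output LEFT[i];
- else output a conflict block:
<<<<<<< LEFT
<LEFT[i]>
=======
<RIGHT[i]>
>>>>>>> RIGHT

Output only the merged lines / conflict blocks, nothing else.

Final LEFT:  [charlie, echo, foxtrot]
Final RIGHT: [delta, kilo, charlie]
i=0: BASE=alpha L=charlie R=delta all differ -> CONFLICT
i=1: BASE=bravo L=echo R=kilo all differ -> CONFLICT
i=2: BASE=lima L=foxtrot R=charlie all differ -> CONFLICT

Answer: <<<<<<< LEFT
charlie
=======
delta
>>>>>>> RIGHT
<<<<<<< LEFT
echo
=======
kilo
>>>>>>> RIGHT
<<<<<<< LEFT
foxtrot
=======
charlie
>>>>>>> RIGHT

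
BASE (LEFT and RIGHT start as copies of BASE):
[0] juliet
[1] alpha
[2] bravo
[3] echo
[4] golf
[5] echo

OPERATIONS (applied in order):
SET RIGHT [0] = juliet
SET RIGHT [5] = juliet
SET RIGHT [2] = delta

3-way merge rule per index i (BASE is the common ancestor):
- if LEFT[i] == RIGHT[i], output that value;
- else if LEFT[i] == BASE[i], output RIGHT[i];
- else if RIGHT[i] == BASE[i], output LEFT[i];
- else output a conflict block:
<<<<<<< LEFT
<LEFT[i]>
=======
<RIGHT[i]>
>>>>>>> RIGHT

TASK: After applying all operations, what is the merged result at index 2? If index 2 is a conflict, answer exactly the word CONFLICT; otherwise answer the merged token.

Final LEFT:  [juliet, alpha, bravo, echo, golf, echo]
Final RIGHT: [juliet, alpha, delta, echo, golf, juliet]
i=0: L=juliet R=juliet -> agree -> juliet
i=1: L=alpha R=alpha -> agree -> alpha
i=2: L=bravo=BASE, R=delta -> take RIGHT -> delta
i=3: L=echo R=echo -> agree -> echo
i=4: L=golf R=golf -> agree -> golf
i=5: L=echo=BASE, R=juliet -> take RIGHT -> juliet
Index 2 -> delta

Answer: delta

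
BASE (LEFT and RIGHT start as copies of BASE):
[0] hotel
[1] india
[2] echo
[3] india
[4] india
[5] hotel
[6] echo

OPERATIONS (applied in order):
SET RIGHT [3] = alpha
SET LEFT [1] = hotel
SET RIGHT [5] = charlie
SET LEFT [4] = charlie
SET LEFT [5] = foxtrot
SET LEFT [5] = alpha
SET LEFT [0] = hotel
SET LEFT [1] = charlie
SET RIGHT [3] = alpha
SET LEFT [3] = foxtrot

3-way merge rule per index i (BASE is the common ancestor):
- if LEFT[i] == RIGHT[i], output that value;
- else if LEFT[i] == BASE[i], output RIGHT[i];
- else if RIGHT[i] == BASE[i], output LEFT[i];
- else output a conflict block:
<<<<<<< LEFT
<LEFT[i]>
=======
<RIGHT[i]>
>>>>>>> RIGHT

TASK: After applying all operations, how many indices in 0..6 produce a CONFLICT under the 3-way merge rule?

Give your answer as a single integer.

Final LEFT:  [hotel, charlie, echo, foxtrot, charlie, alpha, echo]
Final RIGHT: [hotel, india, echo, alpha, india, charlie, echo]
i=0: L=hotel R=hotel -> agree -> hotel
i=1: L=charlie, R=india=BASE -> take LEFT -> charlie
i=2: L=echo R=echo -> agree -> echo
i=3: BASE=india L=foxtrot R=alpha all differ -> CONFLICT
i=4: L=charlie, R=india=BASE -> take LEFT -> charlie
i=5: BASE=hotel L=alpha R=charlie all differ -> CONFLICT
i=6: L=echo R=echo -> agree -> echo
Conflict count: 2

Answer: 2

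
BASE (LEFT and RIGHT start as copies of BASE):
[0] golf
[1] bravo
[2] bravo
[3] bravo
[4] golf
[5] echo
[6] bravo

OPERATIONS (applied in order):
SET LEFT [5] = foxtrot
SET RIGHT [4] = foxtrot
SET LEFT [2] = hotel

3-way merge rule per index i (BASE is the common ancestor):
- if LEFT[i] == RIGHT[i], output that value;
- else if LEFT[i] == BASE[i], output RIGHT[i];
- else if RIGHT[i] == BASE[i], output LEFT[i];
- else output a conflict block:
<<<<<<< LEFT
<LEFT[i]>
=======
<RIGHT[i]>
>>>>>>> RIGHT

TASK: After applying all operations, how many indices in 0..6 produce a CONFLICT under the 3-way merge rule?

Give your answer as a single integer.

Final LEFT:  [golf, bravo, hotel, bravo, golf, foxtrot, bravo]
Final RIGHT: [golf, bravo, bravo, bravo, foxtrot, echo, bravo]
i=0: L=golf R=golf -> agree -> golf
i=1: L=bravo R=bravo -> agree -> bravo
i=2: L=hotel, R=bravo=BASE -> take LEFT -> hotel
i=3: L=bravo R=bravo -> agree -> bravo
i=4: L=golf=BASE, R=foxtrot -> take RIGHT -> foxtrot
i=5: L=foxtrot, R=echo=BASE -> take LEFT -> foxtrot
i=6: L=bravo R=bravo -> agree -> bravo
Conflict count: 0

Answer: 0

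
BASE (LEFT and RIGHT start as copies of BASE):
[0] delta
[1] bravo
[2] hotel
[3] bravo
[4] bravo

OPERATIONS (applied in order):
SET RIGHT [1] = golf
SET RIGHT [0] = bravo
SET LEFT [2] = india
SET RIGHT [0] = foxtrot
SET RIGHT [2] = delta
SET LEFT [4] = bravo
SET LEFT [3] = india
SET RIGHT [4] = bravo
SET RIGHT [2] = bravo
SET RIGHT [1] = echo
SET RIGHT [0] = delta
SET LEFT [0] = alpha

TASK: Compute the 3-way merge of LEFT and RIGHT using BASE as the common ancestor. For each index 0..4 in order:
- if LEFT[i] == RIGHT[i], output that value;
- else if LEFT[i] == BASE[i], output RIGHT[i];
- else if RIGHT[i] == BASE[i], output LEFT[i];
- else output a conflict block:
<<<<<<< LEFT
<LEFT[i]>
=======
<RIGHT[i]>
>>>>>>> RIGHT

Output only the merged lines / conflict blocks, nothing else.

Final LEFT:  [alpha, bravo, india, india, bravo]
Final RIGHT: [delta, echo, bravo, bravo, bravo]
i=0: L=alpha, R=delta=BASE -> take LEFT -> alpha
i=1: L=bravo=BASE, R=echo -> take RIGHT -> echo
i=2: BASE=hotel L=india R=bravo all differ -> CONFLICT
i=3: L=india, R=bravo=BASE -> take LEFT -> india
i=4: L=bravo R=bravo -> agree -> bravo

Answer: alpha
echo
<<<<<<< LEFT
india
=======
bravo
>>>>>>> RIGHT
india
bravo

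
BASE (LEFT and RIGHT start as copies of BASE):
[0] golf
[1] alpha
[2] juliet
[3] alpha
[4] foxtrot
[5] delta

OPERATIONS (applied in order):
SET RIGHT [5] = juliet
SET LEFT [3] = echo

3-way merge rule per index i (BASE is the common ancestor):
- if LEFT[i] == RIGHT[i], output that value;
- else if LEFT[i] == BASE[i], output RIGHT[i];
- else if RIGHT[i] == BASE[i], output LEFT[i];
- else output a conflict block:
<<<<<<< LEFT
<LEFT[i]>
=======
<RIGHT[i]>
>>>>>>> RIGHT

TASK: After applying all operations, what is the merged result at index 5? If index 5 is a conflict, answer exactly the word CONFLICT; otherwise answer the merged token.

Final LEFT:  [golf, alpha, juliet, echo, foxtrot, delta]
Final RIGHT: [golf, alpha, juliet, alpha, foxtrot, juliet]
i=0: L=golf R=golf -> agree -> golf
i=1: L=alpha R=alpha -> agree -> alpha
i=2: L=juliet R=juliet -> agree -> juliet
i=3: L=echo, R=alpha=BASE -> take LEFT -> echo
i=4: L=foxtrot R=foxtrot -> agree -> foxtrot
i=5: L=delta=BASE, R=juliet -> take RIGHT -> juliet
Index 5 -> juliet

Answer: juliet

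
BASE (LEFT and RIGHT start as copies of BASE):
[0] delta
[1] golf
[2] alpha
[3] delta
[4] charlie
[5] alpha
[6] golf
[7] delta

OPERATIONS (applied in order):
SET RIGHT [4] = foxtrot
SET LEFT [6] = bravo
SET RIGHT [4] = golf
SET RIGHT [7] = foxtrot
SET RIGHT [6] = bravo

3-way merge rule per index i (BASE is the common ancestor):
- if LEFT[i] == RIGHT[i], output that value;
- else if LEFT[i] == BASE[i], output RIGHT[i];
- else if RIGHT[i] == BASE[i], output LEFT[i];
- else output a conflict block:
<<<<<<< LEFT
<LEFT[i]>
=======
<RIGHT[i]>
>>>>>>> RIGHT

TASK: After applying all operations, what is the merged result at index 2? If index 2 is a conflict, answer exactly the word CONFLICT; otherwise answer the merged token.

Final LEFT:  [delta, golf, alpha, delta, charlie, alpha, bravo, delta]
Final RIGHT: [delta, golf, alpha, delta, golf, alpha, bravo, foxtrot]
i=0: L=delta R=delta -> agree -> delta
i=1: L=golf R=golf -> agree -> golf
i=2: L=alpha R=alpha -> agree -> alpha
i=3: L=delta R=delta -> agree -> delta
i=4: L=charlie=BASE, R=golf -> take RIGHT -> golf
i=5: L=alpha R=alpha -> agree -> alpha
i=6: L=bravo R=bravo -> agree -> bravo
i=7: L=delta=BASE, R=foxtrot -> take RIGHT -> foxtrot
Index 2 -> alpha

Answer: alpha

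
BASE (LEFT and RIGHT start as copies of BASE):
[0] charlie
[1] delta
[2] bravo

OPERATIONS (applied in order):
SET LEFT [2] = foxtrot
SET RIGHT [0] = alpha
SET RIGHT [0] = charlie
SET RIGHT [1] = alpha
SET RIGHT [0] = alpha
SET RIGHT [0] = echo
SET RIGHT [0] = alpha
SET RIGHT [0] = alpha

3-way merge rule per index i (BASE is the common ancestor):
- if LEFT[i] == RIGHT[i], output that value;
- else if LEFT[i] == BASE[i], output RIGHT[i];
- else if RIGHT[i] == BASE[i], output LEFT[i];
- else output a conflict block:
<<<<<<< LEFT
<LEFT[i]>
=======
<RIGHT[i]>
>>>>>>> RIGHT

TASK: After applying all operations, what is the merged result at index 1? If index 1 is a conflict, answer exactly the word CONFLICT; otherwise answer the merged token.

Answer: alpha

Derivation:
Final LEFT:  [charlie, delta, foxtrot]
Final RIGHT: [alpha, alpha, bravo]
i=0: L=charlie=BASE, R=alpha -> take RIGHT -> alpha
i=1: L=delta=BASE, R=alpha -> take RIGHT -> alpha
i=2: L=foxtrot, R=bravo=BASE -> take LEFT -> foxtrot
Index 1 -> alpha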